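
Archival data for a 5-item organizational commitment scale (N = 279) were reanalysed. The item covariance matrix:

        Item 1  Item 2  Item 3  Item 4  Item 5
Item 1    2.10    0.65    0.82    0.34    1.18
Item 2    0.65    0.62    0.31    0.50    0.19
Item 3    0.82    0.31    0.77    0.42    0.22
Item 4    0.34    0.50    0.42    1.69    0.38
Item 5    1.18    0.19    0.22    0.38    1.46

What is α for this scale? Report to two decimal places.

α = 0.75

sum of item variances = 2.10 + 0.62 + 0.77 + 1.69 + 1.46 = 6.64
Sum of off-diagonal covariances = 5.01
Var(T) = 6.64 + 2 × 5.01 = 16.66
α = (k/(k−1))·(1 − sum of item variances/Var(T)) = (5/4)·(1 − 6.64/16.66) = 0.75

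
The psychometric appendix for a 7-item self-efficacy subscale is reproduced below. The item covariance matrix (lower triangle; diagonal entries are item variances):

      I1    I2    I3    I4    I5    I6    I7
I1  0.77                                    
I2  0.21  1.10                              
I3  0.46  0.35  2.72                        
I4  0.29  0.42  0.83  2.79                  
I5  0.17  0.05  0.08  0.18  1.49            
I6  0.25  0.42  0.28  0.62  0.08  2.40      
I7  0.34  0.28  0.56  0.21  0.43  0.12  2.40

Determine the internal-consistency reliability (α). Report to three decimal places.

α = 0.574

sum of item variances = 0.77 + 1.10 + 2.72 + 2.79 + 1.49 + 2.40 + 2.40 = 13.67
Sum of off-diagonal covariances = 6.63
σ²_T = 13.67 + 2 × 6.63 = 26.93
α = (k/(k−1))·(1 − sum of item variances/σ²_T) = (7/6)·(1 − 13.67/26.93) = 0.574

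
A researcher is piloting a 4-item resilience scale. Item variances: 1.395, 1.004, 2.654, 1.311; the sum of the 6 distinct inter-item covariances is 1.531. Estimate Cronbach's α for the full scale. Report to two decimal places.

α = 0.43

Σσ²ᵢ = 1.395 + 1.004 + 2.654 + 1.311 = 6.364
Sum of distinct covariances = 1.531
σ²_total = Σσ²ᵢ + 2·Σcov = 6.364 + 2 × 1.531 = 9.426
α = (4/3)·(1 − 6.364/9.426) = 0.43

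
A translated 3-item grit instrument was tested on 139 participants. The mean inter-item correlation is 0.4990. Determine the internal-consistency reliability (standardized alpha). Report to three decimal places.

Standardized α = k·r̄ / (1 + (k−1)·r̄) = 3 × 0.4990 / (1 + 2 × 0.4990)
  = 1.4970 / 1.9980 = 0.749

standardized alpha = 0.749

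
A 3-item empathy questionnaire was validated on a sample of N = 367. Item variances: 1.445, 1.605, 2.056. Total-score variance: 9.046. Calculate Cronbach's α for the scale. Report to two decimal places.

ΣVar(i) = 1.445 + 1.605 + 2.056 = 5.106
α = (k/(k−1))·(1 − ΣVar(i)/Var(T)) = (3/2)·(1 − 5.106/9.046) = 0.65

Cronbach's α = 0.65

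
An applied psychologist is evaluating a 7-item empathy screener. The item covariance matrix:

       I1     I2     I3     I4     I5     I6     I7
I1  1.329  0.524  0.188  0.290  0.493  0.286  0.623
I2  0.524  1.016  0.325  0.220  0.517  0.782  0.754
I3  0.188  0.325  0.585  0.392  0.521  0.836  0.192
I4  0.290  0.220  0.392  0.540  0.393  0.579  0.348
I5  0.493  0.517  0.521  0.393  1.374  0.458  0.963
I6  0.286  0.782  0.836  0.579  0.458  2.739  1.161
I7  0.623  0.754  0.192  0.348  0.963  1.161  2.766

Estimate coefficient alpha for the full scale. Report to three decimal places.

sum of item variances = 1.329 + 1.016 + 0.585 + 0.540 + 1.374 + 2.739 + 2.766 = 10.349
Sum of the distinct covariances = 10.845
σ²_total = 10.349 + 2 × 10.845 = 32.039
α = (k/(k−1))·(1 − sum of item variances/σ²_total) = (7/6)·(1 − 10.349/32.039) = 0.790

coefficient alpha = 0.790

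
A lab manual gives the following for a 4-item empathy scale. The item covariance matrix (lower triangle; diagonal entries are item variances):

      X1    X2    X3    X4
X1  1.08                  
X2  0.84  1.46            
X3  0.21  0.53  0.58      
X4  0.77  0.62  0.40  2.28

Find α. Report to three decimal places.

Σσ²ᵢ = 1.08 + 1.46 + 0.58 + 2.28 = 5.40
Sum of the distinct covariances = 3.37
total variance = 5.40 + 2 × 3.37 = 12.14
α = (k/(k−1))·(1 − Σσ²ᵢ/total variance) = (4/3)·(1 − 5.40/12.14) = 0.740

α = 0.740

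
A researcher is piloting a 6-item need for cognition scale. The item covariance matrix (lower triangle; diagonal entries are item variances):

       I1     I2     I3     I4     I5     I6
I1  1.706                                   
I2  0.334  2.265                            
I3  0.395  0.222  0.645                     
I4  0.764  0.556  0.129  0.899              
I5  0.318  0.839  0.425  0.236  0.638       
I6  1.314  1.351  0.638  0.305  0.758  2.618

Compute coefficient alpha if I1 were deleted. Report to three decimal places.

coefficient alpha = 0.759

Remaining items: I2, I3, I4, I5, I6 (k = 5).
sum of item variances = 2.265 + 0.645 + 0.899 + 0.638 + 2.618 = 7.065
σ²_T = 7.065 + 2 × 5.459 = 17.983
α (item deleted) = (5/4)·(1 − 7.065/17.983) = 0.759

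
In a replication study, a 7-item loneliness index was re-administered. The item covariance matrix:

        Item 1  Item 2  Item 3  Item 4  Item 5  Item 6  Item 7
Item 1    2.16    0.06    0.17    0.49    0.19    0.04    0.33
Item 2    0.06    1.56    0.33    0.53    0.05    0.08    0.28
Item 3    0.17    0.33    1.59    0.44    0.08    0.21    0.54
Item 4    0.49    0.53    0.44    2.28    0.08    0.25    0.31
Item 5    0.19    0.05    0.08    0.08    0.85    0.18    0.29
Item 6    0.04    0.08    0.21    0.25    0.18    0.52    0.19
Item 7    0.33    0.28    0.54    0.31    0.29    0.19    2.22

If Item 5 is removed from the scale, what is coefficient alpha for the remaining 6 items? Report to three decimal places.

Remaining items: Item 1, Item 2, Item 3, Item 4, Item 6, Item 7 (k = 6).
Σσ²ᵢ = 2.16 + 1.56 + 1.59 + 2.28 + 0.52 + 2.22 = 10.33
σ²_total = 10.33 + 2 × 4.25 = 18.83
α (item deleted) = (6/5)·(1 − 10.33/18.83) = 0.542

α = 0.542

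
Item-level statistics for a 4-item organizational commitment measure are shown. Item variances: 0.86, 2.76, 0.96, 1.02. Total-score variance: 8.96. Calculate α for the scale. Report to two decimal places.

α = 0.50

ΣVar(i) = 0.86 + 2.76 + 0.96 + 1.02 = 5.60
α = (k/(k−1))·(1 − ΣVar(i)/σ²_total) = (4/3)·(1 − 5.60/8.96) = 0.50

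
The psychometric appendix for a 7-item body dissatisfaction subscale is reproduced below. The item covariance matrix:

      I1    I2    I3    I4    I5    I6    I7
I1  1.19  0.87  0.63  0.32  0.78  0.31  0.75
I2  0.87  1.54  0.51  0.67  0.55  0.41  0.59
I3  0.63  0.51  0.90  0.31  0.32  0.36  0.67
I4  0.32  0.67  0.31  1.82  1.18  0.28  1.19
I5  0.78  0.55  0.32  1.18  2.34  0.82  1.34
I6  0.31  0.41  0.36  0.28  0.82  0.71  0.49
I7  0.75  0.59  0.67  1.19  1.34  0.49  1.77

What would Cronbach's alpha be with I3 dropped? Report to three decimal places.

Cronbach's alpha = 0.831

Remaining items: I1, I2, I4, I5, I6, I7 (k = 6).
sum of item variances = 1.19 + 1.54 + 1.82 + 2.34 + 0.71 + 1.77 = 9.37
total variance = 9.37 + 2 × 10.55 = 30.47
α (item deleted) = (6/5)·(1 − 9.37/30.47) = 0.831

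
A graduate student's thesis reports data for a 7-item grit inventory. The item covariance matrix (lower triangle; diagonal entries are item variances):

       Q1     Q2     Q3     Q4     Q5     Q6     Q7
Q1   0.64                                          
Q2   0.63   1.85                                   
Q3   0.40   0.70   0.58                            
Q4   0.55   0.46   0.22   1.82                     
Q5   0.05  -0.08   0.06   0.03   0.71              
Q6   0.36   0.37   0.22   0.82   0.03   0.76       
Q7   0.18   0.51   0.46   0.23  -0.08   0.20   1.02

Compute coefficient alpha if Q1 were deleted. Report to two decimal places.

coefficient alpha = 0.66

Remaining items: Q2, Q3, Q4, Q5, Q6, Q7 (k = 6).
Σσ²ᵢ = 1.85 + 0.58 + 1.82 + 0.71 + 0.76 + 1.02 = 6.74
Var(T) = 6.74 + 2 × 4.15 = 15.04
α (item deleted) = (6/5)·(1 − 6.74/15.04) = 0.66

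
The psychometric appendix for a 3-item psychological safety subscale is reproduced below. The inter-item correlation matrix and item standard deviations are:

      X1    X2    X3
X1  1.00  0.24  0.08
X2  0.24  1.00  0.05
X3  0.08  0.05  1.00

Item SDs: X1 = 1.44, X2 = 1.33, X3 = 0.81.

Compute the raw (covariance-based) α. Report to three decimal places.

α = 0.319

Σσ²ᵢ = 1.44² + 1.33² + 0.81² = 4.4986
Covariances σ_ij = r_ij · s_i · s_j:
  σ(X1,X2) = 0.24 × 1.44 × 1.33 = 0.4596
  σ(X1,X3) = 0.08 × 1.44 × 0.81 = 0.0933
  σ(X2,X3) = 0.05 × 1.33 × 0.81 = 0.0539
σ²_T = Σσ²ᵢ + 2·Σσ_ij = 4.4986 + 2 × 0.6068 = 5.7122
α = (3/2)·(1 − 4.4986/5.7122) = 0.319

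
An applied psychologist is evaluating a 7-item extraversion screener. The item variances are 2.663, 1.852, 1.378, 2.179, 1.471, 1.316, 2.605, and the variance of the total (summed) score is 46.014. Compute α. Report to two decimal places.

α = 0.83

sum of item variances = 2.663 + 1.852 + 1.378 + 2.179 + 1.471 + 1.316 + 2.605 = 13.464
α = (k/(k−1))·(1 − sum of item variances/σ²_T) = (7/6)·(1 − 13.464/46.014) = 0.83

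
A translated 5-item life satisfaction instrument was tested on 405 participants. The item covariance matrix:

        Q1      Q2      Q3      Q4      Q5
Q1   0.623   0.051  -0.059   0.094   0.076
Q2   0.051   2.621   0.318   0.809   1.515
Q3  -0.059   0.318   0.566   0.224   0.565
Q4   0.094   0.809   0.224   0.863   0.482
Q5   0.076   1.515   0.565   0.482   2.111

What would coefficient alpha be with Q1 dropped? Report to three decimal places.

Remaining items: Q2, Q3, Q4, Q5 (k = 4).
sum of item variances = 2.621 + 0.566 + 0.863 + 2.111 = 6.161
Var(T) = 6.161 + 2 × 3.913 = 13.987
α (item deleted) = (4/3)·(1 − 6.161/13.987) = 0.746

coefficient alpha = 0.746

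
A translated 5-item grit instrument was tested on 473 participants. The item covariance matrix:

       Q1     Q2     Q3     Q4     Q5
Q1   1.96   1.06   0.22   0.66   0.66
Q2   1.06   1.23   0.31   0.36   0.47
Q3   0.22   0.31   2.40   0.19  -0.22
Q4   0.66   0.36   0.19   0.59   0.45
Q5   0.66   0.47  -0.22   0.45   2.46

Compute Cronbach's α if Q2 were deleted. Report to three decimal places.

α = 0.461

Remaining items: Q1, Q3, Q4, Q5 (k = 4).
ΣVar(i) = 1.96 + 2.40 + 0.59 + 2.46 = 7.41
Var(T) = 7.41 + 2 × 1.96 = 11.33
α (item deleted) = (4/3)·(1 − 7.41/11.33) = 0.461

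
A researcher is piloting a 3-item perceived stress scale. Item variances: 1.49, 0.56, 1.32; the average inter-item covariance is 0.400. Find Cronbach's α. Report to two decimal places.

Σσ²ᵢ = 1.49 + 0.56 + 1.32 = 3.37
Sum of the 3 distinct covariances = 3 × 0.400 = 1.200
σ²_total = Σσ²ᵢ + 2·Σcov = 3.37 + 2 × 1.200 = 5.770
α = (3/2)·(1 − 3.37/5.770) = 0.62

Cronbach's α = 0.62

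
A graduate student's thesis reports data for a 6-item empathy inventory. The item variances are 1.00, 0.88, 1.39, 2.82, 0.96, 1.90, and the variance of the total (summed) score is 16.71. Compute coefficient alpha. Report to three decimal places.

α = 0.557

Σσ²ᵢ = 1.00 + 0.88 + 1.39 + 2.82 + 0.96 + 1.90 = 8.95
α = (k/(k−1))·(1 − Σσ²ᵢ/σ²_T) = (6/5)·(1 − 8.95/16.71) = 0.557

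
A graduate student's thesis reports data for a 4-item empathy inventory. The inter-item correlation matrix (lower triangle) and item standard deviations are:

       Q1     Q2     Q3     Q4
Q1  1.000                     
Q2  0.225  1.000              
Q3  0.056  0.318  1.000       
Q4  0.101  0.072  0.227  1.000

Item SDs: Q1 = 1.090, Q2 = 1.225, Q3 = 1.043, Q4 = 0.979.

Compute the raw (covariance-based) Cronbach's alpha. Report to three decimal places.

Σσ²ᵢ = 1.090² + 1.225² + 1.043² + 0.979² = 4.7350
Covariances σ_ij = r_ij · s_i · s_j:
  σ(Q1,Q2) = 0.225 × 1.090 × 1.225 = 0.3004
  σ(Q1,Q3) = 0.056 × 1.090 × 1.043 = 0.0637
  σ(Q1,Q4) = 0.101 × 1.090 × 0.979 = 0.1078
  σ(Q2,Q3) = 0.318 × 1.225 × 1.043 = 0.4063
  σ(Q2,Q4) = 0.072 × 1.225 × 0.979 = 0.0863
  σ(Q3,Q4) = 0.227 × 1.043 × 0.979 = 0.2318
σ²_T = Σσ²ᵢ + 2·Σσ_ij = 4.7350 + 2 × 1.1963 = 7.1276
α = (4/3)·(1 − 4.7350/7.1276) = 0.448

α = 0.448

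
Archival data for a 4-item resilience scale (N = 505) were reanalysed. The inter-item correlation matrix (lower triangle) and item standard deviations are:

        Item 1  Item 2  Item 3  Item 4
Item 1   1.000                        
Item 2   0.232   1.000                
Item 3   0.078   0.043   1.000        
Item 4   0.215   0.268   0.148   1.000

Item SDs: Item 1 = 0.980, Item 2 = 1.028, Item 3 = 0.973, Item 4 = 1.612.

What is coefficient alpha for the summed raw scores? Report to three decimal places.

Σσ²ᵢ = 0.980² + 1.028² + 0.973² + 1.612² = 5.5625
Covariances σ_ij = r_ij · s_i · s_j:
  σ(Item 1,Item 2) = 0.232 × 0.980 × 1.028 = 0.2337
  σ(Item 1,Item 3) = 0.078 × 0.980 × 0.973 = 0.0744
  σ(Item 1,Item 4) = 0.215 × 0.980 × 1.612 = 0.3396
  σ(Item 2,Item 3) = 0.043 × 1.028 × 0.973 = 0.0430
  σ(Item 2,Item 4) = 0.268 × 1.028 × 1.612 = 0.4441
  σ(Item 3,Item 4) = 0.148 × 0.973 × 1.612 = 0.2321
σ²_T = Σσ²ᵢ + 2·Σσ_ij = 5.5625 + 2 × 1.3669 = 8.2963
α = (4/3)·(1 − 5.5625/8.2963) = 0.439

α = 0.439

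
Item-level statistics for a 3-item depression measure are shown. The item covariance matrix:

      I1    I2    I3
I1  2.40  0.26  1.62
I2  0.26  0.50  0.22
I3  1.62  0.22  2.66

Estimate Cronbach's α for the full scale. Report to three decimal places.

Cronbach's α = 0.645

Σσ²ᵢ = 2.40 + 0.50 + 2.66 = 5.56
Sum of the distinct covariances = 2.10
σ²_T = 5.56 + 2 × 2.10 = 9.76
α = (k/(k−1))·(1 − Σσ²ᵢ/σ²_T) = (3/2)·(1 − 5.56/9.76) = 0.645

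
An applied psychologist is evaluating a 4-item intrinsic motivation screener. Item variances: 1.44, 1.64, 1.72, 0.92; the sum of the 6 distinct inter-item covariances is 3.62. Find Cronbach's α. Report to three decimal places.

sum of item variances = 1.44 + 1.64 + 1.72 + 0.92 = 5.72
Sum of distinct covariances = 3.62
σ²_total = sum of item variances + 2·Σcov = 5.72 + 2 × 3.62 = 12.96
α = (4/3)·(1 − 5.72/12.96) = 0.745

Cronbach's α = 0.745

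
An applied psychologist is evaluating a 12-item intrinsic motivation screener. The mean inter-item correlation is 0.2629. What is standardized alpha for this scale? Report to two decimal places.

Standardized α = k·r̄ / (1 + (k−1)·r̄) = 12 × 0.2629 / (1 + 11 × 0.2629)
  = 3.1548 / 3.8919 = 0.81

α = 0.81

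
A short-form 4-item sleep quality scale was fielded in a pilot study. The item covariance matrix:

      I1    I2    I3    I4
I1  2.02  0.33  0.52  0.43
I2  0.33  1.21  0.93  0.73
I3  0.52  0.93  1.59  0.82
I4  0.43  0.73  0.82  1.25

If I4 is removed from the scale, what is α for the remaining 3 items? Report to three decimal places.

α = 0.637

Remaining items: I1, I2, I3 (k = 3).
ΣVar(i) = 2.02 + 1.21 + 1.59 = 4.82
σ²_total = 4.82 + 2 × 1.78 = 8.38
α (item deleted) = (3/2)·(1 − 4.82/8.38) = 0.637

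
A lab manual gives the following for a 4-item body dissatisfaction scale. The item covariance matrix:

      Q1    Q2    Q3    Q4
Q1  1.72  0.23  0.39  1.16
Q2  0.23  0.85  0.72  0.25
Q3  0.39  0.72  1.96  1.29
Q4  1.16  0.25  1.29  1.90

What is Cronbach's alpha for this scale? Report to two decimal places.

Σσᵢ² = 1.72 + 0.85 + 1.96 + 1.90 = 6.43
Sum of off-diagonal covariances = 4.04
total variance = 6.43 + 2 × 4.04 = 14.51
α = (k/(k−1))·(1 − Σσᵢ²/total variance) = (4/3)·(1 − 6.43/14.51) = 0.74

α = 0.74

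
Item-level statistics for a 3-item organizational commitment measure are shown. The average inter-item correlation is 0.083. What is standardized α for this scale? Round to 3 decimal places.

standardized α = 0.214

Standardized α = k·r̄ / (1 + (k−1)·r̄) = 3 × 0.083 / (1 + 2 × 0.083)
  = 0.2490 / 1.1660 = 0.214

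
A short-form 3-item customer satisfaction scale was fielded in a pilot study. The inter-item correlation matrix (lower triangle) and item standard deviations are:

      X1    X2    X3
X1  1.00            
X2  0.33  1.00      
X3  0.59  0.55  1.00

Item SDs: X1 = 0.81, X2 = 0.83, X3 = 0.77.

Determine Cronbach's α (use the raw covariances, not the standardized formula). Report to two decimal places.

Σσ²ᵢ = 0.81² + 0.83² + 0.77² = 1.9379
Covariances σ_ij = r_ij · s_i · s_j:
  σ(X1,X2) = 0.33 × 0.81 × 0.83 = 0.2219
  σ(X1,X3) = 0.59 × 0.81 × 0.77 = 0.3680
  σ(X2,X3) = 0.55 × 0.83 × 0.77 = 0.3515
σ²_T = Σσ²ᵢ + 2·Σσ_ij = 1.9379 + 2 × 0.9414 = 3.8207
α = (3/2)·(1 − 1.9379/3.8207) = 0.74

α = 0.74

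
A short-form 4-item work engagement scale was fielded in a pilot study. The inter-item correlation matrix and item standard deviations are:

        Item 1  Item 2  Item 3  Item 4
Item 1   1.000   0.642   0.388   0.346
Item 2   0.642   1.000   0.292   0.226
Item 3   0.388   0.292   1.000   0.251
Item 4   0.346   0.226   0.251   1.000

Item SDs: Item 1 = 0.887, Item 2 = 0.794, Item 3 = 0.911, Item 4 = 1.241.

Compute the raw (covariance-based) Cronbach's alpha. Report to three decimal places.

α = 0.661

Σσ²ᵢ = 0.887² + 0.794² + 0.911² + 1.241² = 3.7872
Covariances σ_ij = r_ij · s_i · s_j:
  σ(Item 1,Item 2) = 0.642 × 0.887 × 0.794 = 0.4521
  σ(Item 1,Item 3) = 0.388 × 0.887 × 0.911 = 0.3135
  σ(Item 1,Item 4) = 0.346 × 0.887 × 1.241 = 0.3809
  σ(Item 2,Item 3) = 0.292 × 0.794 × 0.911 = 0.2112
  σ(Item 2,Item 4) = 0.226 × 0.794 × 1.241 = 0.2227
  σ(Item 3,Item 4) = 0.251 × 0.911 × 1.241 = 0.2838
σ²_T = Σσ²ᵢ + 2·Σσ_ij = 3.7872 + 2 × 1.8642 = 7.5156
α = (4/3)·(1 − 3.7872/7.5156) = 0.661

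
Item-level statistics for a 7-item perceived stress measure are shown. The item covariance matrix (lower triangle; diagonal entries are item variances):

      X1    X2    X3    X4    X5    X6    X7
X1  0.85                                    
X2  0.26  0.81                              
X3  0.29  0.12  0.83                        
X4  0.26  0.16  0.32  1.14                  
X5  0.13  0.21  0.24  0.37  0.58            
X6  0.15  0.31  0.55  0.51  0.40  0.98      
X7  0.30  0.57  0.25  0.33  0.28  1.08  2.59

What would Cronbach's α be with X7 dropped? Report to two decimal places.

Remaining items: X1, X2, X3, X4, X5, X6 (k = 6).
Σσᵢ² = 0.85 + 0.81 + 0.83 + 1.14 + 0.58 + 0.98 = 5.19
Var(T) = 5.19 + 2 × 4.28 = 13.75
α (item deleted) = (6/5)·(1 − 5.19/13.75) = 0.75

α = 0.75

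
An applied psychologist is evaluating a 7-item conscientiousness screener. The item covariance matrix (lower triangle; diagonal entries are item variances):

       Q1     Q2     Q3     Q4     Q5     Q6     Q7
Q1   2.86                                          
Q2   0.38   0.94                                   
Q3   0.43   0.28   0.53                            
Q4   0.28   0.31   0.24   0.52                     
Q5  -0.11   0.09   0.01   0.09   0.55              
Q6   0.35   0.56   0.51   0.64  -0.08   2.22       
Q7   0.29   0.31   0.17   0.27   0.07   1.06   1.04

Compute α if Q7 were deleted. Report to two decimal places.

Remaining items: Q1, Q2, Q3, Q4, Q5, Q6 (k = 6).
sum of item variances = 2.86 + 0.94 + 0.53 + 0.52 + 0.55 + 2.22 = 7.62
σ²_total = 7.62 + 2 × 3.98 = 15.58
α (item deleted) = (6/5)·(1 − 7.62/15.58) = 0.61

α = 0.61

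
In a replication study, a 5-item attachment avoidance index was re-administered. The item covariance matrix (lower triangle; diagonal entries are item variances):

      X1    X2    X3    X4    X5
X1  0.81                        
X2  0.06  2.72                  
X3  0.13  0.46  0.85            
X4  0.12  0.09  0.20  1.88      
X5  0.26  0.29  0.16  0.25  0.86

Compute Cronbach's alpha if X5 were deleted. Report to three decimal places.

α = 0.337

Remaining items: X1, X2, X3, X4 (k = 4).
Σσᵢ² = 0.81 + 2.72 + 0.85 + 1.88 = 6.26
σ²_total = 6.26 + 2 × 1.06 = 8.38
α (item deleted) = (4/3)·(1 − 6.26/8.38) = 0.337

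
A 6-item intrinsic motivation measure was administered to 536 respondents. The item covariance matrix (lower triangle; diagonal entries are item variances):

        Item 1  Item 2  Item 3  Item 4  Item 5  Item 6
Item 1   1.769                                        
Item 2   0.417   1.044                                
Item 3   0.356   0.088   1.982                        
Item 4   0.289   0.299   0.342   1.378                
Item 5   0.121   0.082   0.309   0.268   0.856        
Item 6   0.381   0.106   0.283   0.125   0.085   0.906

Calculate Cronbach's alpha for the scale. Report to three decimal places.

Σσᵢ² = 1.769 + 1.044 + 1.982 + 1.378 + 0.856 + 0.906 = 7.935
Sum of the distinct covariances = 3.551
total variance = 7.935 + 2 × 3.551 = 15.037
α = (k/(k−1))·(1 − Σσᵢ²/total variance) = (6/5)·(1 − 7.935/15.037) = 0.567

Cronbach's alpha = 0.567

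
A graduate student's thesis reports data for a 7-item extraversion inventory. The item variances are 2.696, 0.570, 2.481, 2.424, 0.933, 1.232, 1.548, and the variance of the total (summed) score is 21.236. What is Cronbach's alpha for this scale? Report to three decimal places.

Cronbach's alpha = 0.514

Σσᵢ² = 2.696 + 0.570 + 2.481 + 2.424 + 0.933 + 1.232 + 1.548 = 11.884
α = (k/(k−1))·(1 − Σσᵢ²/σ²_total) = (7/6)·(1 − 11.884/21.236) = 0.514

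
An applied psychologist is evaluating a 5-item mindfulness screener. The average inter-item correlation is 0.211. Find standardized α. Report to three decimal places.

standardized α = 0.572

Standardized α = k·r̄ / (1 + (k−1)·r̄) = 5 × 0.211 / (1 + 4 × 0.211)
  = 1.0550 / 1.8440 = 0.572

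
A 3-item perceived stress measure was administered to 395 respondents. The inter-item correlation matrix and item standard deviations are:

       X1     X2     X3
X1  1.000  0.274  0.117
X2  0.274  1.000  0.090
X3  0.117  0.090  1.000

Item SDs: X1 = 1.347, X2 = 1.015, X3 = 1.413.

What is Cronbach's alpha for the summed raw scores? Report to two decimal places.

Cronbach's alpha = 0.35

Σσ²ᵢ = 1.347² + 1.015² + 1.413² = 4.8412
Covariances σ_ij = r_ij · s_i · s_j:
  σ(X1,X2) = 0.274 × 1.347 × 1.015 = 0.3746
  σ(X1,X3) = 0.117 × 1.347 × 1.413 = 0.2227
  σ(X2,X3) = 0.090 × 1.015 × 1.413 = 0.1291
σ²_T = Σσ²ᵢ + 2·Σσ_ij = 4.8412 + 2 × 0.7264 = 6.2940
α = (3/2)·(1 − 4.8412/6.2940) = 0.35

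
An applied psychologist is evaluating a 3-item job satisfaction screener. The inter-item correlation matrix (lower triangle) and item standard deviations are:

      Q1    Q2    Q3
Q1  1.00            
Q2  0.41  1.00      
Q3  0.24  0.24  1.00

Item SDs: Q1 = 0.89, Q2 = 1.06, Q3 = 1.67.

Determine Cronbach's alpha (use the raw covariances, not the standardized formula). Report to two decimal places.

α = 0.50

Σσ²ᵢ = 0.89² + 1.06² + 1.67² = 4.7046
Covariances σ_ij = r_ij · s_i · s_j:
  σ(Q1,Q2) = 0.41 × 0.89 × 1.06 = 0.3868
  σ(Q1,Q3) = 0.24 × 0.89 × 1.67 = 0.3567
  σ(Q2,Q3) = 0.24 × 1.06 × 1.67 = 0.4248
σ²_T = Σσ²ᵢ + 2·Σσ_ij = 4.7046 + 2 × 1.1683 = 7.0412
α = (3/2)·(1 − 4.7046/7.0412) = 0.50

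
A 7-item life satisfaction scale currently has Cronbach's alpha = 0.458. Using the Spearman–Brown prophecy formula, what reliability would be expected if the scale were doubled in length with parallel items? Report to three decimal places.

predicted reliability = 0.628

Length factor m = 2
α' = m·α / (1 + (m−1)·α)
   = 2 × 0.458 / (1 + (2 − 1) × 0.458)
   = 0.9160 / 1.4580 = 0.628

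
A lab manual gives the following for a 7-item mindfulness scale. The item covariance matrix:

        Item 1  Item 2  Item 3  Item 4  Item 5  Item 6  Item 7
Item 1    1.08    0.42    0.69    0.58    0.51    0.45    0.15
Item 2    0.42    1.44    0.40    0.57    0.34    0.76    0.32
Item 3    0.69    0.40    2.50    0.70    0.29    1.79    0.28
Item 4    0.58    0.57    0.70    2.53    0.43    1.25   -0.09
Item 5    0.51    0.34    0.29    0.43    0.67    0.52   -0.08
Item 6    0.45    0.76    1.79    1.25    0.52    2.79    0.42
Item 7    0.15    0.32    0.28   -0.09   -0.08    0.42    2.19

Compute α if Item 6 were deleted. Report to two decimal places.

α = 0.62

Remaining items: Item 1, Item 2, Item 3, Item 4, Item 5, Item 7 (k = 6).
Σσᵢ² = 1.08 + 1.44 + 2.50 + 2.53 + 0.67 + 2.19 = 10.41
total variance = 10.41 + 2 × 5.51 = 21.43
α (item deleted) = (6/5)·(1 − 10.41/21.43) = 0.62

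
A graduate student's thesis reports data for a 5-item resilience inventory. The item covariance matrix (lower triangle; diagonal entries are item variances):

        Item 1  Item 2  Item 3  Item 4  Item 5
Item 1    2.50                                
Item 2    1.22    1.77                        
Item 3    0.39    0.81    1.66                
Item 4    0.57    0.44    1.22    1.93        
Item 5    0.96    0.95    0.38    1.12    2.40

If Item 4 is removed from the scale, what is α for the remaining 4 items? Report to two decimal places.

α = 0.71

Remaining items: Item 1, Item 2, Item 3, Item 5 (k = 4).
Σσ²ᵢ = 2.50 + 1.77 + 1.66 + 2.40 = 8.33
Var(T) = 8.33 + 2 × 4.71 = 17.75
α (item deleted) = (4/3)·(1 − 8.33/17.75) = 0.71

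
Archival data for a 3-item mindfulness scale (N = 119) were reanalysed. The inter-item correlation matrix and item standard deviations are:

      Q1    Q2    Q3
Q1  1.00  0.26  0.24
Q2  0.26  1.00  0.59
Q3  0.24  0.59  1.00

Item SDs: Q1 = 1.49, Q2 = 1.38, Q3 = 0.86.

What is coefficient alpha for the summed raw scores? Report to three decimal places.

Σσ²ᵢ = 1.49² + 1.38² + 0.86² = 4.8641
Covariances σ_ij = r_ij · s_i · s_j:
  σ(Q1,Q2) = 0.26 × 1.49 × 1.38 = 0.5346
  σ(Q1,Q3) = 0.24 × 1.49 × 0.86 = 0.3075
  σ(Q2,Q3) = 0.59 × 1.38 × 0.86 = 0.7002
σ²_T = Σσ²ᵢ + 2·Σσ_ij = 4.8641 + 2 × 1.5423 = 7.9487
α = (3/2)·(1 − 4.8641/7.9487) = 0.582

coefficient alpha = 0.582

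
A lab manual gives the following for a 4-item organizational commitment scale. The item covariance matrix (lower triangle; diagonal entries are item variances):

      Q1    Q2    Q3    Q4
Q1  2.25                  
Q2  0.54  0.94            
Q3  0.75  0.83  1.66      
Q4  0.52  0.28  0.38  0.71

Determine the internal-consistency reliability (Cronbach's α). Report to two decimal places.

α = 0.72

Σσ²ᵢ = 2.25 + 0.94 + 1.66 + 0.71 = 5.56
Sum of off-diagonal covariances = 3.30
total variance = 5.56 + 2 × 3.30 = 12.16
α = (k/(k−1))·(1 − Σσ²ᵢ/total variance) = (4/3)·(1 − 5.56/12.16) = 0.72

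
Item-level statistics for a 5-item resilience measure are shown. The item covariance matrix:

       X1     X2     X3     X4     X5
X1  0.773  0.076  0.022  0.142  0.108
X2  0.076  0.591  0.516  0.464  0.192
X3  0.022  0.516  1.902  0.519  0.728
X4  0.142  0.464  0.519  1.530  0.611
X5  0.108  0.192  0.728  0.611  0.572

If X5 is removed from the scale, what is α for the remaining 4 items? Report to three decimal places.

Remaining items: X1, X2, X3, X4 (k = 4).
Σσ²ᵢ = 0.773 + 0.591 + 1.902 + 1.530 = 4.796
Var(T) = 4.796 + 2 × 1.739 = 8.274
α (item deleted) = (4/3)·(1 − 4.796/8.274) = 0.560

α = 0.560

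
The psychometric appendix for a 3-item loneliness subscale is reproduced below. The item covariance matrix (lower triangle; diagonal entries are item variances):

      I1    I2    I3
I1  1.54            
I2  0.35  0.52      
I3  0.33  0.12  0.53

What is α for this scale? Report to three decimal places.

α = 0.573

ΣVar(i) = 1.54 + 0.52 + 0.53 = 2.59
Sum of the distinct covariances = 0.80
σ²_T = 2.59 + 2 × 0.80 = 4.19
α = (k/(k−1))·(1 − ΣVar(i)/σ²_T) = (3/2)·(1 − 2.59/4.19) = 0.573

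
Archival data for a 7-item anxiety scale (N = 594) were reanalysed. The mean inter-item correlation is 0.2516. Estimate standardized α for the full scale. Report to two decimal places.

α = 0.70

Standardized α = k·r̄ / (1 + (k−1)·r̄) = 7 × 0.2516 / (1 + 6 × 0.2516)
  = 1.7612 / 2.5096 = 0.70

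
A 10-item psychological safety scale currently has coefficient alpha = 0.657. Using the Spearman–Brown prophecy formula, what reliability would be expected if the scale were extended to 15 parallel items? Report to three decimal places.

predicted reliability = 0.742

Length factor m = 15/10 = 1.5000
α' = m·α / (1 + (m−1)·α)
   = 15/10 × 0.657 / (1 + (15/10 − 1) × 0.657)
   = 0.9855 / 1.3285 = 0.742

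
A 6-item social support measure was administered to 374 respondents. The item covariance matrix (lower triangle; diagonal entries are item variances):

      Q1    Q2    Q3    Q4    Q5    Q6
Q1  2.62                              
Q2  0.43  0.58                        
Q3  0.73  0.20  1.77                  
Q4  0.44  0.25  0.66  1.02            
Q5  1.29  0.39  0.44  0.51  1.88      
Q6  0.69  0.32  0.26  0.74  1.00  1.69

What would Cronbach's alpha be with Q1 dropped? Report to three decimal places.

Cronbach's alpha = 0.724

Remaining items: Q2, Q3, Q4, Q5, Q6 (k = 5).
sum of item variances = 0.58 + 1.77 + 1.02 + 1.88 + 1.69 = 6.94
σ²_total = 6.94 + 2 × 4.77 = 16.48
α (item deleted) = (5/4)·(1 − 6.94/16.48) = 0.724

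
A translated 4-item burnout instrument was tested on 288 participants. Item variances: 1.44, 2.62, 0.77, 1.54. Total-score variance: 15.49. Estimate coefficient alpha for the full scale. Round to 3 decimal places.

α = 0.785

Σσᵢ² = 1.44 + 2.62 + 0.77 + 1.54 = 6.37
α = (k/(k−1))·(1 − Σσᵢ²/σ²_total) = (4/3)·(1 − 6.37/15.49) = 0.785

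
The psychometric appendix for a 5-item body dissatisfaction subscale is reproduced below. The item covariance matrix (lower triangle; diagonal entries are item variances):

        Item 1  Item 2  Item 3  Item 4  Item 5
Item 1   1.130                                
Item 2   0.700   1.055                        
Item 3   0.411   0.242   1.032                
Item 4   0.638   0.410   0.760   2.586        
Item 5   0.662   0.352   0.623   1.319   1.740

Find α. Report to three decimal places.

Σσ²ᵢ = 1.130 + 1.055 + 1.032 + 2.586 + 1.740 = 7.543
Sum of off-diagonal covariances = 6.117
Var(T) = 7.543 + 2 × 6.117 = 19.777
α = (k/(k−1))·(1 − Σσ²ᵢ/Var(T)) = (5/4)·(1 − 7.543/19.777) = 0.773

α = 0.773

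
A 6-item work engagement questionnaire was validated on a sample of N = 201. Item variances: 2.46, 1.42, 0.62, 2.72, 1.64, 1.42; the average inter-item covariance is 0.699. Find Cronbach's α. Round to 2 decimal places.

α = 0.81

ΣVar(i) = 2.46 + 1.42 + 0.62 + 2.72 + 1.64 + 1.42 = 10.28
Sum of the 15 distinct covariances = 15 × 0.699 = 10.485
Var(T) = ΣVar(i) + 2·Σcov = 10.28 + 2 × 10.485 = 31.250
α = (6/5)·(1 − 10.28/31.250) = 0.81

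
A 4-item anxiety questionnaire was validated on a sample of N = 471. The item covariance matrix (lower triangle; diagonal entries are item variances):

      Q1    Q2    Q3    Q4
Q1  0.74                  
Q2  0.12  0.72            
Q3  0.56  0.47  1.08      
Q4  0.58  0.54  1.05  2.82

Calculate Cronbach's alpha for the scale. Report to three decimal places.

α = 0.738

Σσ²ᵢ = 0.74 + 0.72 + 1.08 + 2.82 = 5.36
Sum of the distinct covariances = 3.32
σ²_total = 5.36 + 2 × 3.32 = 12.00
α = (k/(k−1))·(1 − Σσ²ᵢ/σ²_total) = (4/3)·(1 − 5.36/12.00) = 0.738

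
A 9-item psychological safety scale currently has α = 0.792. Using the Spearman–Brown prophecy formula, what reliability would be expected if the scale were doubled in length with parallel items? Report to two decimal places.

Length factor m = 2
α' = m·α / (1 + (m−1)·α)
   = 2 × 0.792 / (1 + (2 − 1) × 0.792)
   = 1.5840 / 1.7920 = 0.88

predicted reliability = 0.88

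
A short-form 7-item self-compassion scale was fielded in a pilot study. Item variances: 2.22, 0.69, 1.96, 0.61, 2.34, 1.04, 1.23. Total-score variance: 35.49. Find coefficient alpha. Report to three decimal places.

α = 0.835

Σσᵢ² = 2.22 + 0.69 + 1.96 + 0.61 + 2.34 + 1.04 + 1.23 = 10.09
α = (k/(k−1))·(1 − Σσᵢ²/σ²_T) = (7/6)·(1 − 10.09/35.49) = 0.835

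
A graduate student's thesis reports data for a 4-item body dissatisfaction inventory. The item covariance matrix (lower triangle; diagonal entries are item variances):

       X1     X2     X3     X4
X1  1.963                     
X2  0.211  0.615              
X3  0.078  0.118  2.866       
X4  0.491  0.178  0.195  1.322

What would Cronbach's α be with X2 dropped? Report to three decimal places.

Remaining items: X1, X3, X4 (k = 3).
ΣVar(i) = 1.963 + 2.866 + 1.322 = 6.151
σ²_T = 6.151 + 2 × 0.764 = 7.679
α (item deleted) = (3/2)·(1 − 6.151/7.679) = 0.298

α = 0.298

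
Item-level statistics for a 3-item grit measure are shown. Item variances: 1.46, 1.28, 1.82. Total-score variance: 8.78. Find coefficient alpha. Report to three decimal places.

Σσ²ᵢ = 1.46 + 1.28 + 1.82 = 4.56
α = (k/(k−1))·(1 − Σσ²ᵢ/total variance) = (3/2)·(1 − 4.56/8.78) = 0.721

α = 0.721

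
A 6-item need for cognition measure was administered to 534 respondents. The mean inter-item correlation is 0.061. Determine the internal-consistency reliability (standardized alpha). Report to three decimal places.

Standardized α = k·r̄ / (1 + (k−1)·r̄) = 6 × 0.061 / (1 + 5 × 0.061)
  = 0.3660 / 1.3050 = 0.280

α = 0.280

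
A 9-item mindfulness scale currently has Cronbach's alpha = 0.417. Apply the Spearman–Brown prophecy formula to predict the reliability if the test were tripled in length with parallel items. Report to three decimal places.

Length factor m = 3
α' = m·α / (1 + (m−1)·α)
   = 3 × 0.417 / (1 + (3 − 1) × 0.417)
   = 1.2510 / 1.8340 = 0.682

predicted reliability = 0.682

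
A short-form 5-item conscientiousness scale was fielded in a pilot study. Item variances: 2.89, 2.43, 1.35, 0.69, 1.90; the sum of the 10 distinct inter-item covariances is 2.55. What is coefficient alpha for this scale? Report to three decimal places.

α = 0.444

ΣVar(i) = 2.89 + 2.43 + 1.35 + 0.69 + 1.90 = 9.26
Sum of distinct covariances = 2.55
Var(T) = ΣVar(i) + 2·Σcov = 9.26 + 2 × 2.55 = 14.36
α = (5/4)·(1 − 9.26/14.36) = 0.444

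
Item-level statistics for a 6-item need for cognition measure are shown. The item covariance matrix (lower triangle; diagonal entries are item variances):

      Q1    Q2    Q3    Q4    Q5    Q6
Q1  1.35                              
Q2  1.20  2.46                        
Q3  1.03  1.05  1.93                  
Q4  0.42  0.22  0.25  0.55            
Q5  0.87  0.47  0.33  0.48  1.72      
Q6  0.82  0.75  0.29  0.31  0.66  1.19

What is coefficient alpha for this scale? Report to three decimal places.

Σσ²ᵢ = 1.35 + 2.46 + 1.93 + 0.55 + 1.72 + 1.19 = 9.20
Sum of off-diagonal covariances = 9.15
σ²_total = 9.20 + 2 × 9.15 = 27.50
α = (k/(k−1))·(1 − Σσ²ᵢ/σ²_total) = (6/5)·(1 − 9.20/27.50) = 0.799

coefficient alpha = 0.799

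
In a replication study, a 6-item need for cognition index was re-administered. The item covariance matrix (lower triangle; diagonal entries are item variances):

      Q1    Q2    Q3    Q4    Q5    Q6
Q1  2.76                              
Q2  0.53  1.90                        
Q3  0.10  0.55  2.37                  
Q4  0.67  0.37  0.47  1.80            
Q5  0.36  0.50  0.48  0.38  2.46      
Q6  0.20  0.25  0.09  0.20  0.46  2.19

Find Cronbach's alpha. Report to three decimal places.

α = 0.545

Σσ²ᵢ = 2.76 + 1.90 + 2.37 + 1.80 + 2.46 + 2.19 = 13.48
Σ_{i<j} σ_ij = 5.61
σ²_T = 13.48 + 2 × 5.61 = 24.70
α = (k/(k−1))·(1 − Σσ²ᵢ/σ²_T) = (6/5)·(1 − 13.48/24.70) = 0.545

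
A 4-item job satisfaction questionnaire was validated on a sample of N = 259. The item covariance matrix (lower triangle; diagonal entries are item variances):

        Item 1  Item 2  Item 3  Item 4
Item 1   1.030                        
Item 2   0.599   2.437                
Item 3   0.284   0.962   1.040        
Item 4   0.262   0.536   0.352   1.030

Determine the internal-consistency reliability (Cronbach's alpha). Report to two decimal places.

sum of item variances = 1.030 + 2.437 + 1.040 + 1.030 = 5.537
Sum of off-diagonal covariances = 2.995
total variance = 5.537 + 2 × 2.995 = 11.527
α = (k/(k−1))·(1 − sum of item variances/total variance) = (4/3)·(1 − 5.537/11.527) = 0.69

α = 0.69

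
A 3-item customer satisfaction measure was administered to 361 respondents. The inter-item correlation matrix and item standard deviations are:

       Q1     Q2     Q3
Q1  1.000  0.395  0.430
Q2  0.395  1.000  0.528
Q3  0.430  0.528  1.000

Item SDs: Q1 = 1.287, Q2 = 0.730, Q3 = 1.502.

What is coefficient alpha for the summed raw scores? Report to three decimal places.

α = 0.667

Σσ²ᵢ = 1.287² + 0.730² + 1.502² = 4.4453
Covariances σ_ij = r_ij · s_i · s_j:
  σ(Q1,Q2) = 0.395 × 1.287 × 0.730 = 0.3711
  σ(Q1,Q3) = 0.430 × 1.287 × 1.502 = 0.8312
  σ(Q2,Q3) = 0.528 × 0.730 × 1.502 = 0.5789
σ²_T = Σσ²ᵢ + 2·Σσ_ij = 4.4453 + 2 × 1.7812 = 8.0077
α = (3/2)·(1 − 4.4453/8.0077) = 0.667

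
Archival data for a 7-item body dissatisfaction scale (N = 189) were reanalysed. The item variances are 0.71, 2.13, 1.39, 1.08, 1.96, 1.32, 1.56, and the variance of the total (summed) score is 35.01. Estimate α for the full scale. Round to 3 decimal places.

ΣVar(i) = 0.71 + 2.13 + 1.39 + 1.08 + 1.96 + 1.32 + 1.56 = 10.15
α = (k/(k−1))·(1 − ΣVar(i)/σ²_total) = (7/6)·(1 − 10.15/35.01) = 0.828

α = 0.828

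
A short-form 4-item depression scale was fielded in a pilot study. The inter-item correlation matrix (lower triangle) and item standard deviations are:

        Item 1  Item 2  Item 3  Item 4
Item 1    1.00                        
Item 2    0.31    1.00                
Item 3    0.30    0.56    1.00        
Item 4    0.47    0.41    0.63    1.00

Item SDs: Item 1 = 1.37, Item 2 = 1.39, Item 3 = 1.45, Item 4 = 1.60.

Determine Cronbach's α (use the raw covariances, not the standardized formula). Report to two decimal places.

Cronbach's α = 0.77

Σσ²ᵢ = 1.37² + 1.39² + 1.45² + 1.60² = 8.4715
Covariances σ_ij = r_ij · s_i · s_j:
  σ(Item 1,Item 2) = 0.31 × 1.37 × 1.39 = 0.5903
  σ(Item 1,Item 3) = 0.30 × 1.37 × 1.45 = 0.5959
  σ(Item 1,Item 4) = 0.47 × 1.37 × 1.60 = 1.0302
  σ(Item 2,Item 3) = 0.56 × 1.39 × 1.45 = 1.1287
  σ(Item 2,Item 4) = 0.41 × 1.39 × 1.60 = 0.9118
  σ(Item 3,Item 4) = 0.63 × 1.45 × 1.60 = 1.4616
σ²_T = Σσ²ᵢ + 2·Σσ_ij = 8.4715 + 2 × 5.7185 = 19.9085
α = (4/3)·(1 − 8.4715/19.9085) = 0.77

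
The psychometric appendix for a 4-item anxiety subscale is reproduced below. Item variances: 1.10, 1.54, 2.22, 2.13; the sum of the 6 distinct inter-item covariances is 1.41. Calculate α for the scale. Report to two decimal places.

sum of item variances = 1.10 + 1.54 + 2.22 + 2.13 = 6.99
Sum of distinct covariances = 1.41
σ²_T = sum of item variances + 2·Σcov = 6.99 + 2 × 1.41 = 9.81
α = (4/3)·(1 − 6.99/9.81) = 0.38

α = 0.38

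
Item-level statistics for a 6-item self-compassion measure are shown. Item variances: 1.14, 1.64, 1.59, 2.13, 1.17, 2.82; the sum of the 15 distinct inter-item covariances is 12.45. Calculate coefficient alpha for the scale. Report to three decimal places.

sum of item variances = 1.14 + 1.64 + 1.59 + 2.13 + 1.17 + 2.82 = 10.49
Sum of distinct covariances = 12.45
total variance = sum of item variances + 2·Σcov = 10.49 + 2 × 12.45 = 35.39
α = (6/5)·(1 − 10.49/35.39) = 0.844

coefficient alpha = 0.844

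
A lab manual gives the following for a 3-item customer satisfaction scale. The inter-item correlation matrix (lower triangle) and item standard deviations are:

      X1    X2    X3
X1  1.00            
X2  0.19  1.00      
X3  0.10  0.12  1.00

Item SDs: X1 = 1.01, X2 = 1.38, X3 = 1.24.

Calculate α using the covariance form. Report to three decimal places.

α = 0.316

Σσ²ᵢ = 1.01² + 1.38² + 1.24² = 4.4621
Covariances σ_ij = r_ij · s_i · s_j:
  σ(X1,X2) = 0.19 × 1.01 × 1.38 = 0.2648
  σ(X1,X3) = 0.10 × 1.01 × 1.24 = 0.1252
  σ(X2,X3) = 0.12 × 1.38 × 1.24 = 0.2053
σ²_T = Σσ²ᵢ + 2·Σσ_ij = 4.4621 + 2 × 0.5953 = 5.6527
α = (3/2)·(1 − 4.4621/5.6527) = 0.316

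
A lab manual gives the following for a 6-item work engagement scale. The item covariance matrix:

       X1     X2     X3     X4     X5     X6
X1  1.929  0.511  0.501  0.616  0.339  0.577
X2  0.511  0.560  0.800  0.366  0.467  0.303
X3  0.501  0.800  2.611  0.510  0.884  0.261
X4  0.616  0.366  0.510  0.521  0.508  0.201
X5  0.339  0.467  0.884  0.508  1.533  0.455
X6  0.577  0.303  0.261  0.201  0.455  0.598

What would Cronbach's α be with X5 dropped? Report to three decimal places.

Remaining items: X1, X2, X3, X4, X6 (k = 5).
ΣVar(i) = 1.929 + 0.560 + 2.611 + 0.521 + 0.598 = 6.219
σ²_T = 6.219 + 2 × 4.646 = 15.511
α (item deleted) = (5/4)·(1 − 6.219/15.511) = 0.749

α = 0.749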